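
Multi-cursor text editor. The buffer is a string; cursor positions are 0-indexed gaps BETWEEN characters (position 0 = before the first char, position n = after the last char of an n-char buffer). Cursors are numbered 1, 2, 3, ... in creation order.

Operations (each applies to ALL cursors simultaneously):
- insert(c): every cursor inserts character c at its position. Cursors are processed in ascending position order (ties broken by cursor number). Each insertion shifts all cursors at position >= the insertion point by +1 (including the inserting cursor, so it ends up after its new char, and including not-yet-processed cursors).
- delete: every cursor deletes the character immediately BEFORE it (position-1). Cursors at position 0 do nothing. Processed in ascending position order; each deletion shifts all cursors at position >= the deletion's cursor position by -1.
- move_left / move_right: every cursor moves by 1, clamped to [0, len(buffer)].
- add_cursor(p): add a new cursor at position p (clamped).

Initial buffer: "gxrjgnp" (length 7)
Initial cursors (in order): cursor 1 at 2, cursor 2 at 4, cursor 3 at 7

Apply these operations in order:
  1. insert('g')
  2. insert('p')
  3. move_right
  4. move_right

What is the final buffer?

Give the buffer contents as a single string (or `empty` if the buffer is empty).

Answer: gxgprjgpgnpgp

Derivation:
After op 1 (insert('g')): buffer="gxgrjggnpg" (len 10), cursors c1@3 c2@6 c3@10, authorship ..1..2...3
After op 2 (insert('p')): buffer="gxgprjgpgnpgp" (len 13), cursors c1@4 c2@8 c3@13, authorship ..11..22...33
After op 3 (move_right): buffer="gxgprjgpgnpgp" (len 13), cursors c1@5 c2@9 c3@13, authorship ..11..22...33
After op 4 (move_right): buffer="gxgprjgpgnpgp" (len 13), cursors c1@6 c2@10 c3@13, authorship ..11..22...33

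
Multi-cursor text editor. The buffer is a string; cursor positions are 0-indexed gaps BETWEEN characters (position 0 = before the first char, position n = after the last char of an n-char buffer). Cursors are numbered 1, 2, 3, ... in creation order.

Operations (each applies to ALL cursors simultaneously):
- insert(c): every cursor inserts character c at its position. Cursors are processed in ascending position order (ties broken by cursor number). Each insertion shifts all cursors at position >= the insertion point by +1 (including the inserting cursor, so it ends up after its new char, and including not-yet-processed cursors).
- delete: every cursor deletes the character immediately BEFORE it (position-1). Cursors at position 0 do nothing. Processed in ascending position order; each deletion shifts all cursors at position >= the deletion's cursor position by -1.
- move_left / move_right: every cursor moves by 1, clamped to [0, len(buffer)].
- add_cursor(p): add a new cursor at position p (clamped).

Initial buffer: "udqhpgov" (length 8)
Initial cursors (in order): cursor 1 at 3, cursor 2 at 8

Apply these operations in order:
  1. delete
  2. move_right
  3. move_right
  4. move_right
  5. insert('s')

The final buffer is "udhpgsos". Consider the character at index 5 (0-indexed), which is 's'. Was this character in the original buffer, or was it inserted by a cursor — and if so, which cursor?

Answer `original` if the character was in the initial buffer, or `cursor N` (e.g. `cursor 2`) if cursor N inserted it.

Answer: cursor 1

Derivation:
After op 1 (delete): buffer="udhpgo" (len 6), cursors c1@2 c2@6, authorship ......
After op 2 (move_right): buffer="udhpgo" (len 6), cursors c1@3 c2@6, authorship ......
After op 3 (move_right): buffer="udhpgo" (len 6), cursors c1@4 c2@6, authorship ......
After op 4 (move_right): buffer="udhpgo" (len 6), cursors c1@5 c2@6, authorship ......
After op 5 (insert('s')): buffer="udhpgsos" (len 8), cursors c1@6 c2@8, authorship .....1.2
Authorship (.=original, N=cursor N): . . . . . 1 . 2
Index 5: author = 1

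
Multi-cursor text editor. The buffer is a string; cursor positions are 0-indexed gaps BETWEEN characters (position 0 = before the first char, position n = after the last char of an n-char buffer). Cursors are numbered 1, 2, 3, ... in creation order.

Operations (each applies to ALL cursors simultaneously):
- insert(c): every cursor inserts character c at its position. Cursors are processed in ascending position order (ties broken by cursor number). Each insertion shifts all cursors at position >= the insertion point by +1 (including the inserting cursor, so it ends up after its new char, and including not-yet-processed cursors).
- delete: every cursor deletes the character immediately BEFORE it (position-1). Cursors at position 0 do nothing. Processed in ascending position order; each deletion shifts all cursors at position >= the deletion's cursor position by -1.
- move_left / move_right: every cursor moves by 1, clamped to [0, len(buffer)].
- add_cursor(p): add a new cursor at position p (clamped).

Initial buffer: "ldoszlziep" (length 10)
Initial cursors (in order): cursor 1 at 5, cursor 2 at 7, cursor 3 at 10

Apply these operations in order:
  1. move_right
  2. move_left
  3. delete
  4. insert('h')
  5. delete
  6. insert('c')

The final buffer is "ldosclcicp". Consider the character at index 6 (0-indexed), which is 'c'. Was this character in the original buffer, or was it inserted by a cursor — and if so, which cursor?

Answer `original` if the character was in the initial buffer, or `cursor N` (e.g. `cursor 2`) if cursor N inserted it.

After op 1 (move_right): buffer="ldoszlziep" (len 10), cursors c1@6 c2@8 c3@10, authorship ..........
After op 2 (move_left): buffer="ldoszlziep" (len 10), cursors c1@5 c2@7 c3@9, authorship ..........
After op 3 (delete): buffer="ldoslip" (len 7), cursors c1@4 c2@5 c3@6, authorship .......
After op 4 (insert('h')): buffer="ldoshlhihp" (len 10), cursors c1@5 c2@7 c3@9, authorship ....1.2.3.
After op 5 (delete): buffer="ldoslip" (len 7), cursors c1@4 c2@5 c3@6, authorship .......
After op 6 (insert('c')): buffer="ldosclcicp" (len 10), cursors c1@5 c2@7 c3@9, authorship ....1.2.3.
Authorship (.=original, N=cursor N): . . . . 1 . 2 . 3 .
Index 6: author = 2

Answer: cursor 2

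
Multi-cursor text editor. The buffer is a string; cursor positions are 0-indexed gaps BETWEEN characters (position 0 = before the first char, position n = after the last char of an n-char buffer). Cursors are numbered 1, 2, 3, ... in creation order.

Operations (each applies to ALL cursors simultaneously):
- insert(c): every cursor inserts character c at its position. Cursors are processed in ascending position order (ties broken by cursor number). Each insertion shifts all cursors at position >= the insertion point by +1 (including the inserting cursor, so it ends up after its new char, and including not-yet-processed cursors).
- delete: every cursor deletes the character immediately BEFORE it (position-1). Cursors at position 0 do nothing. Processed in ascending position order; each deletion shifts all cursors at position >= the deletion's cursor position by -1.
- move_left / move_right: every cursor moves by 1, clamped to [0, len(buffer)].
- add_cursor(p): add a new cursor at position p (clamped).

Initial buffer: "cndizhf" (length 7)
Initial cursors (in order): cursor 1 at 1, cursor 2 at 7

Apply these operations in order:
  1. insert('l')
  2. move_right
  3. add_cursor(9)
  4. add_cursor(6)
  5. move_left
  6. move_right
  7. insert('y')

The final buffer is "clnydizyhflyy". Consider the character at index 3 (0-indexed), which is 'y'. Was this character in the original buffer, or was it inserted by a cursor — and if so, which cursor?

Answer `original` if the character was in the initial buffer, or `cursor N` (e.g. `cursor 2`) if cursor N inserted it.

Answer: cursor 1

Derivation:
After op 1 (insert('l')): buffer="clndizhfl" (len 9), cursors c1@2 c2@9, authorship .1......2
After op 2 (move_right): buffer="clndizhfl" (len 9), cursors c1@3 c2@9, authorship .1......2
After op 3 (add_cursor(9)): buffer="clndizhfl" (len 9), cursors c1@3 c2@9 c3@9, authorship .1......2
After op 4 (add_cursor(6)): buffer="clndizhfl" (len 9), cursors c1@3 c4@6 c2@9 c3@9, authorship .1......2
After op 5 (move_left): buffer="clndizhfl" (len 9), cursors c1@2 c4@5 c2@8 c3@8, authorship .1......2
After op 6 (move_right): buffer="clndizhfl" (len 9), cursors c1@3 c4@6 c2@9 c3@9, authorship .1......2
After op 7 (insert('y')): buffer="clnydizyhflyy" (len 13), cursors c1@4 c4@8 c2@13 c3@13, authorship .1.1...4..223
Authorship (.=original, N=cursor N): . 1 . 1 . . . 4 . . 2 2 3
Index 3: author = 1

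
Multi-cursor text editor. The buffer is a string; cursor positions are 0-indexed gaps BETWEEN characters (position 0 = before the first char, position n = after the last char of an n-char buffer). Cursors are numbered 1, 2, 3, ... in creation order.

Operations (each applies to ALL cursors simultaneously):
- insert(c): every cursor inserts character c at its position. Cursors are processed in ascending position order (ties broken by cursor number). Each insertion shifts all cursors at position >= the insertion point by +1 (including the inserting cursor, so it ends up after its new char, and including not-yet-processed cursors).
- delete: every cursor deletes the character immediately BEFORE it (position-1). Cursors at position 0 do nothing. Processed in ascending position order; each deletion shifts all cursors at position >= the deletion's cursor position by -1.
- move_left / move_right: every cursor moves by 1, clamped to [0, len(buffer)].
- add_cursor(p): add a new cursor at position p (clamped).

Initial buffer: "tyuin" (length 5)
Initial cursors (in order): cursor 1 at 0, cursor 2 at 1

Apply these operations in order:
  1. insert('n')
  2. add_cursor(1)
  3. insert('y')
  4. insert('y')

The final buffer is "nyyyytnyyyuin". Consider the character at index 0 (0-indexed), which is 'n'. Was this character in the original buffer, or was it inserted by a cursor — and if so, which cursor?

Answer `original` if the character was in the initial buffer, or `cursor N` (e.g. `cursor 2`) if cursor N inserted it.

After op 1 (insert('n')): buffer="ntnyuin" (len 7), cursors c1@1 c2@3, authorship 1.2....
After op 2 (add_cursor(1)): buffer="ntnyuin" (len 7), cursors c1@1 c3@1 c2@3, authorship 1.2....
After op 3 (insert('y')): buffer="nyytnyyuin" (len 10), cursors c1@3 c3@3 c2@6, authorship 113.22....
After op 4 (insert('y')): buffer="nyyyytnyyyuin" (len 13), cursors c1@5 c3@5 c2@9, authorship 11313.222....
Authorship (.=original, N=cursor N): 1 1 3 1 3 . 2 2 2 . . . .
Index 0: author = 1

Answer: cursor 1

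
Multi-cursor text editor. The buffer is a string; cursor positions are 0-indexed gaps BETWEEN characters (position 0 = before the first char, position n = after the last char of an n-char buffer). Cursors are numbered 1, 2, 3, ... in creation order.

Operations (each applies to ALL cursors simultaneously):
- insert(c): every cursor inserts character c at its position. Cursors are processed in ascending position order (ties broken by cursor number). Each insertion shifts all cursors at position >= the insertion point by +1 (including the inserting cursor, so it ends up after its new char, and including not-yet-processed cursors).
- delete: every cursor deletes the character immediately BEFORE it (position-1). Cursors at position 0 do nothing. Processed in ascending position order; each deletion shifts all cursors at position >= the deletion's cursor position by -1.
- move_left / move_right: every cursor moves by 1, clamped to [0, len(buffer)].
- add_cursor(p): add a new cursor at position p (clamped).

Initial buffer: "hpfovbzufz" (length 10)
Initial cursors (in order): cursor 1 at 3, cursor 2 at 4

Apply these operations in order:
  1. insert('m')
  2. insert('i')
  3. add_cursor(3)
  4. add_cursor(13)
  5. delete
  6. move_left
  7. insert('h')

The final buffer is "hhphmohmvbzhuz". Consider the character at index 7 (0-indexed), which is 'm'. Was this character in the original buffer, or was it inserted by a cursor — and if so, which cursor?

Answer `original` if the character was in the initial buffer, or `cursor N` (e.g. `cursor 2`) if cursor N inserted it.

After op 1 (insert('m')): buffer="hpfmomvbzufz" (len 12), cursors c1@4 c2@6, authorship ...1.2......
After op 2 (insert('i')): buffer="hpfmiomivbzufz" (len 14), cursors c1@5 c2@8, authorship ...11.22......
After op 3 (add_cursor(3)): buffer="hpfmiomivbzufz" (len 14), cursors c3@3 c1@5 c2@8, authorship ...11.22......
After op 4 (add_cursor(13)): buffer="hpfmiomivbzufz" (len 14), cursors c3@3 c1@5 c2@8 c4@13, authorship ...11.22......
After op 5 (delete): buffer="hpmomvbzuz" (len 10), cursors c3@2 c1@3 c2@5 c4@9, authorship ..1.2.....
After op 6 (move_left): buffer="hpmomvbzuz" (len 10), cursors c3@1 c1@2 c2@4 c4@8, authorship ..1.2.....
After op 7 (insert('h')): buffer="hhphmohmvbzhuz" (len 14), cursors c3@2 c1@4 c2@7 c4@12, authorship .3.11.22...4..
Authorship (.=original, N=cursor N): . 3 . 1 1 . 2 2 . . . 4 . .
Index 7: author = 2

Answer: cursor 2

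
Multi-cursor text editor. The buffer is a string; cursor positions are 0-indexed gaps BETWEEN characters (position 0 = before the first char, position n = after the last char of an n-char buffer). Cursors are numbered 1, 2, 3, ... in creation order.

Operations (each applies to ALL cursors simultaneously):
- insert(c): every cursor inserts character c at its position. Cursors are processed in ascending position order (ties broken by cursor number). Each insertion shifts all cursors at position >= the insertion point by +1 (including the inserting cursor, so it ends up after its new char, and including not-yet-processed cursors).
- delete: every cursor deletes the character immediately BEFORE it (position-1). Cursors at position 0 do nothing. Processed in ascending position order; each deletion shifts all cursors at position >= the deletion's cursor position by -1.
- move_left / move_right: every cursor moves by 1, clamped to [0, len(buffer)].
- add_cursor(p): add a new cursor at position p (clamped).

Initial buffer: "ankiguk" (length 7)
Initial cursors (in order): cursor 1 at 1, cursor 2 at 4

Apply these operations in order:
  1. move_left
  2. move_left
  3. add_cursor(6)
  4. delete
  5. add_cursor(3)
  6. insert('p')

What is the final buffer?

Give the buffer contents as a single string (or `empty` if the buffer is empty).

After op 1 (move_left): buffer="ankiguk" (len 7), cursors c1@0 c2@3, authorship .......
After op 2 (move_left): buffer="ankiguk" (len 7), cursors c1@0 c2@2, authorship .......
After op 3 (add_cursor(6)): buffer="ankiguk" (len 7), cursors c1@0 c2@2 c3@6, authorship .......
After op 4 (delete): buffer="akigk" (len 5), cursors c1@0 c2@1 c3@4, authorship .....
After op 5 (add_cursor(3)): buffer="akigk" (len 5), cursors c1@0 c2@1 c4@3 c3@4, authorship .....
After op 6 (insert('p')): buffer="papkipgpk" (len 9), cursors c1@1 c2@3 c4@6 c3@8, authorship 1.2..4.3.

Answer: papkipgpk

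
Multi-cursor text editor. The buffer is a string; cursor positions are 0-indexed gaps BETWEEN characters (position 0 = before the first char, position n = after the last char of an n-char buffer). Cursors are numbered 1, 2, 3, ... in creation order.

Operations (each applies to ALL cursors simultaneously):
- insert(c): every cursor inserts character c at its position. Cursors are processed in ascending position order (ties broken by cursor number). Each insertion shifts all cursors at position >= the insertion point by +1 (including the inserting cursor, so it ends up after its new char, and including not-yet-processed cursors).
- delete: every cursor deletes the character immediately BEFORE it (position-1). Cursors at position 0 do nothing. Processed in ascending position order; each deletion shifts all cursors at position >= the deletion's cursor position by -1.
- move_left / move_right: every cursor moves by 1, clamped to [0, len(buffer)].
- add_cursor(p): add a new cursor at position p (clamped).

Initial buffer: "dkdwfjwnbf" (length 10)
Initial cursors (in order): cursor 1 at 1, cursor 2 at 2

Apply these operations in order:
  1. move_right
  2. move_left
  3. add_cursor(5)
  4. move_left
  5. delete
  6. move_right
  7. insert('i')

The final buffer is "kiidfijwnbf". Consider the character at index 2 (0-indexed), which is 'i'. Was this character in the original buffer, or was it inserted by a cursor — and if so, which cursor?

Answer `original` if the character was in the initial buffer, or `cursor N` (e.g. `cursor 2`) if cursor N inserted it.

Answer: cursor 2

Derivation:
After op 1 (move_right): buffer="dkdwfjwnbf" (len 10), cursors c1@2 c2@3, authorship ..........
After op 2 (move_left): buffer="dkdwfjwnbf" (len 10), cursors c1@1 c2@2, authorship ..........
After op 3 (add_cursor(5)): buffer="dkdwfjwnbf" (len 10), cursors c1@1 c2@2 c3@5, authorship ..........
After op 4 (move_left): buffer="dkdwfjwnbf" (len 10), cursors c1@0 c2@1 c3@4, authorship ..........
After op 5 (delete): buffer="kdfjwnbf" (len 8), cursors c1@0 c2@0 c3@2, authorship ........
After op 6 (move_right): buffer="kdfjwnbf" (len 8), cursors c1@1 c2@1 c3@3, authorship ........
After op 7 (insert('i')): buffer="kiidfijwnbf" (len 11), cursors c1@3 c2@3 c3@6, authorship .12..3.....
Authorship (.=original, N=cursor N): . 1 2 . . 3 . . . . .
Index 2: author = 2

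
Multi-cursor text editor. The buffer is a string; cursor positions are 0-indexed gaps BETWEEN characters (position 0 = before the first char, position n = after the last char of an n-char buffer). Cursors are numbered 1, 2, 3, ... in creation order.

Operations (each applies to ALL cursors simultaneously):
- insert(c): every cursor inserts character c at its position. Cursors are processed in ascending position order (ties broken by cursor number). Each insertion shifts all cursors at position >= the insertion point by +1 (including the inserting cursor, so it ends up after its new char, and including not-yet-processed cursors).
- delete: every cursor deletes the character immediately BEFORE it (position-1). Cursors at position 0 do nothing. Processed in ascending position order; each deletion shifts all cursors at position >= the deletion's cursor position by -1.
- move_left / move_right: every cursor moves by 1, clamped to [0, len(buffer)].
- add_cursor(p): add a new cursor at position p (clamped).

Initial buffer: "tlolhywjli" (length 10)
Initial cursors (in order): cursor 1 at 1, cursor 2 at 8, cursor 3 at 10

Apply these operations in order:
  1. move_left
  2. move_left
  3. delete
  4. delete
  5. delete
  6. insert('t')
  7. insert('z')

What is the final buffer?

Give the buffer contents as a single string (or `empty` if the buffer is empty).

Answer: tztlttzzli

Derivation:
After op 1 (move_left): buffer="tlolhywjli" (len 10), cursors c1@0 c2@7 c3@9, authorship ..........
After op 2 (move_left): buffer="tlolhywjli" (len 10), cursors c1@0 c2@6 c3@8, authorship ..........
After op 3 (delete): buffer="tlolhwli" (len 8), cursors c1@0 c2@5 c3@6, authorship ........
After op 4 (delete): buffer="tlolli" (len 6), cursors c1@0 c2@4 c3@4, authorship ......
After op 5 (delete): buffer="tlli" (len 4), cursors c1@0 c2@2 c3@2, authorship ....
After op 6 (insert('t')): buffer="ttlttli" (len 7), cursors c1@1 c2@5 c3@5, authorship 1..23..
After op 7 (insert('z')): buffer="tztlttzzli" (len 10), cursors c1@2 c2@8 c3@8, authorship 11..2323..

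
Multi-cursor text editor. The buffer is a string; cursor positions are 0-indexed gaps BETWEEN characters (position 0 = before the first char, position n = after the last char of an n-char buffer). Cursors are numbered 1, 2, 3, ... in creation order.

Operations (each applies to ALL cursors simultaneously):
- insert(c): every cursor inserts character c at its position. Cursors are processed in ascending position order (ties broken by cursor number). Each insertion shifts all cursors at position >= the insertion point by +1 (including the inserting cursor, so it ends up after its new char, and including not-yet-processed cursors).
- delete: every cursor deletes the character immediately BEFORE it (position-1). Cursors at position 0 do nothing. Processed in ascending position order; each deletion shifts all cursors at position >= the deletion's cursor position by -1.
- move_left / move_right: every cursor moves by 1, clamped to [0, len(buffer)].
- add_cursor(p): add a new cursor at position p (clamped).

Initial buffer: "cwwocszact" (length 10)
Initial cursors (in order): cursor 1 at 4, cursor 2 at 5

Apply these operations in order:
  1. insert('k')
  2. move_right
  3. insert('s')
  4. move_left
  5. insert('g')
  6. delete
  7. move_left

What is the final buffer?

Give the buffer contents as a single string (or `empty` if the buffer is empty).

Answer: cwwokcsksszact

Derivation:
After op 1 (insert('k')): buffer="cwwokckszact" (len 12), cursors c1@5 c2@7, authorship ....1.2.....
After op 2 (move_right): buffer="cwwokckszact" (len 12), cursors c1@6 c2@8, authorship ....1.2.....
After op 3 (insert('s')): buffer="cwwokcsksszact" (len 14), cursors c1@7 c2@10, authorship ....1.12.2....
After op 4 (move_left): buffer="cwwokcsksszact" (len 14), cursors c1@6 c2@9, authorship ....1.12.2....
After op 5 (insert('g')): buffer="cwwokcgsksgszact" (len 16), cursors c1@7 c2@11, authorship ....1.112.22....
After op 6 (delete): buffer="cwwokcsksszact" (len 14), cursors c1@6 c2@9, authorship ....1.12.2....
After op 7 (move_left): buffer="cwwokcsksszact" (len 14), cursors c1@5 c2@8, authorship ....1.12.2....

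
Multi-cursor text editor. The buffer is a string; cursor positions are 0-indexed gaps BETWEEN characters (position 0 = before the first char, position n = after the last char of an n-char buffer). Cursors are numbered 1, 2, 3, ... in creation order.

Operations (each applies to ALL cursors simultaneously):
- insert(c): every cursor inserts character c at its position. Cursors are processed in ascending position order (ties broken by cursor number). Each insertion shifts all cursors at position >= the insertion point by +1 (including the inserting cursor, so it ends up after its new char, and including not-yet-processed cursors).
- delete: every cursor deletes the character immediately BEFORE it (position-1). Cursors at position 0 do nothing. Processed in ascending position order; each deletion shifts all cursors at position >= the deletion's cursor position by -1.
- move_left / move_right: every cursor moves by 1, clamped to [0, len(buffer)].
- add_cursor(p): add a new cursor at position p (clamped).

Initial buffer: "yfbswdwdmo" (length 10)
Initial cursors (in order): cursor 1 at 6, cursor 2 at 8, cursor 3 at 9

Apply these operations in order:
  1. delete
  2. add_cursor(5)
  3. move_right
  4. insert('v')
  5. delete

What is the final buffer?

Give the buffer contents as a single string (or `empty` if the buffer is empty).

After op 1 (delete): buffer="yfbswwo" (len 7), cursors c1@5 c2@6 c3@6, authorship .......
After op 2 (add_cursor(5)): buffer="yfbswwo" (len 7), cursors c1@5 c4@5 c2@6 c3@6, authorship .......
After op 3 (move_right): buffer="yfbswwo" (len 7), cursors c1@6 c4@6 c2@7 c3@7, authorship .......
After op 4 (insert('v')): buffer="yfbswwvvovv" (len 11), cursors c1@8 c4@8 c2@11 c3@11, authorship ......14.23
After op 5 (delete): buffer="yfbswwo" (len 7), cursors c1@6 c4@6 c2@7 c3@7, authorship .......

Answer: yfbswwo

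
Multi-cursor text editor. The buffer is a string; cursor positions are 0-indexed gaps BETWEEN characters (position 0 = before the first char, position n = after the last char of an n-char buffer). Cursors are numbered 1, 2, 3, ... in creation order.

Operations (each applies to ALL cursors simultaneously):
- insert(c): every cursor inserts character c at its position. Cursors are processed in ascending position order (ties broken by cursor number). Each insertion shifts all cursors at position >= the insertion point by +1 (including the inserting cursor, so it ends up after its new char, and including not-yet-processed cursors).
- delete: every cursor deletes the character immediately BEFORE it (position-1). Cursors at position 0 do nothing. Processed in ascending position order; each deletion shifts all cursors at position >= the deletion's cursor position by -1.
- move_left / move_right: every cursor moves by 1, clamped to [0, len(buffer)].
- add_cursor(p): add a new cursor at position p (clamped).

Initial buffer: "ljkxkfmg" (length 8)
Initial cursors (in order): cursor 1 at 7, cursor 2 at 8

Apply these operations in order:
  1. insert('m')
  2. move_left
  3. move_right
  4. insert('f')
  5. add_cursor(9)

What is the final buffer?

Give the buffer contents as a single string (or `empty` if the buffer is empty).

After op 1 (insert('m')): buffer="ljkxkfmmgm" (len 10), cursors c1@8 c2@10, authorship .......1.2
After op 2 (move_left): buffer="ljkxkfmmgm" (len 10), cursors c1@7 c2@9, authorship .......1.2
After op 3 (move_right): buffer="ljkxkfmmgm" (len 10), cursors c1@8 c2@10, authorship .......1.2
After op 4 (insert('f')): buffer="ljkxkfmmfgmf" (len 12), cursors c1@9 c2@12, authorship .......11.22
After op 5 (add_cursor(9)): buffer="ljkxkfmmfgmf" (len 12), cursors c1@9 c3@9 c2@12, authorship .......11.22

Answer: ljkxkfmmfgmf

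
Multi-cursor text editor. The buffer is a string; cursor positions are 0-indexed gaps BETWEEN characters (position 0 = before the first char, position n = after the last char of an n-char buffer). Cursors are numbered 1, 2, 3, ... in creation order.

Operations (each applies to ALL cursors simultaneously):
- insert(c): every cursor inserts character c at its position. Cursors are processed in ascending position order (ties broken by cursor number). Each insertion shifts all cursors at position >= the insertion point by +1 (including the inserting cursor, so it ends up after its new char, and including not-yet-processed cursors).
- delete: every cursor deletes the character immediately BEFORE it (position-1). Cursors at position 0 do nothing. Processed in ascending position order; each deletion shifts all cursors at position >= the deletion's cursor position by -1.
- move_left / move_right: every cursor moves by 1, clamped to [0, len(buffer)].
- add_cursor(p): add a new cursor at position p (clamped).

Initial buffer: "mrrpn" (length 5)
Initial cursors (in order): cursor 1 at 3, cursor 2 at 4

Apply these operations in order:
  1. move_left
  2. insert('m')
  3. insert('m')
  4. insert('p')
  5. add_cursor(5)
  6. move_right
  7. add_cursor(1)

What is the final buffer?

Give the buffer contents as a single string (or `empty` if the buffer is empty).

Answer: mrmmprmmppn

Derivation:
After op 1 (move_left): buffer="mrrpn" (len 5), cursors c1@2 c2@3, authorship .....
After op 2 (insert('m')): buffer="mrmrmpn" (len 7), cursors c1@3 c2@5, authorship ..1.2..
After op 3 (insert('m')): buffer="mrmmrmmpn" (len 9), cursors c1@4 c2@7, authorship ..11.22..
After op 4 (insert('p')): buffer="mrmmprmmppn" (len 11), cursors c1@5 c2@9, authorship ..111.222..
After op 5 (add_cursor(5)): buffer="mrmmprmmppn" (len 11), cursors c1@5 c3@5 c2@9, authorship ..111.222..
After op 6 (move_right): buffer="mrmmprmmppn" (len 11), cursors c1@6 c3@6 c2@10, authorship ..111.222..
After op 7 (add_cursor(1)): buffer="mrmmprmmppn" (len 11), cursors c4@1 c1@6 c3@6 c2@10, authorship ..111.222..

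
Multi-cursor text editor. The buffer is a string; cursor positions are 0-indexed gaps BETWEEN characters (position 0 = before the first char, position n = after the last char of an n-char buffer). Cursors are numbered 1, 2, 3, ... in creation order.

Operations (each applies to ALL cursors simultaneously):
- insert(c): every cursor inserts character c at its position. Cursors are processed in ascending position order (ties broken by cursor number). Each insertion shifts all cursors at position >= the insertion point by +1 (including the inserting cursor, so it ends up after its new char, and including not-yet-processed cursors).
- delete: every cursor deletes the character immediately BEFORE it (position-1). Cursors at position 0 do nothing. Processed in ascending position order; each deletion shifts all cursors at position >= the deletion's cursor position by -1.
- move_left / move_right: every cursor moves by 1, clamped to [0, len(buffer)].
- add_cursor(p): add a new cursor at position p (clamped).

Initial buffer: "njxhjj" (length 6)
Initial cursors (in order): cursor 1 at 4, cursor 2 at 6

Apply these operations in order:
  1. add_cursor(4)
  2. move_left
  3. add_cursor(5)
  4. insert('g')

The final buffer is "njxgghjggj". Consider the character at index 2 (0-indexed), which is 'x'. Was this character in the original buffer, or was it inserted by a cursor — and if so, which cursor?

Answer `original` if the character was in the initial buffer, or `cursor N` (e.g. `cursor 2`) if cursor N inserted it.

After op 1 (add_cursor(4)): buffer="njxhjj" (len 6), cursors c1@4 c3@4 c2@6, authorship ......
After op 2 (move_left): buffer="njxhjj" (len 6), cursors c1@3 c3@3 c2@5, authorship ......
After op 3 (add_cursor(5)): buffer="njxhjj" (len 6), cursors c1@3 c3@3 c2@5 c4@5, authorship ......
After op 4 (insert('g')): buffer="njxgghjggj" (len 10), cursors c1@5 c3@5 c2@9 c4@9, authorship ...13..24.
Authorship (.=original, N=cursor N): . . . 1 3 . . 2 4 .
Index 2: author = original

Answer: original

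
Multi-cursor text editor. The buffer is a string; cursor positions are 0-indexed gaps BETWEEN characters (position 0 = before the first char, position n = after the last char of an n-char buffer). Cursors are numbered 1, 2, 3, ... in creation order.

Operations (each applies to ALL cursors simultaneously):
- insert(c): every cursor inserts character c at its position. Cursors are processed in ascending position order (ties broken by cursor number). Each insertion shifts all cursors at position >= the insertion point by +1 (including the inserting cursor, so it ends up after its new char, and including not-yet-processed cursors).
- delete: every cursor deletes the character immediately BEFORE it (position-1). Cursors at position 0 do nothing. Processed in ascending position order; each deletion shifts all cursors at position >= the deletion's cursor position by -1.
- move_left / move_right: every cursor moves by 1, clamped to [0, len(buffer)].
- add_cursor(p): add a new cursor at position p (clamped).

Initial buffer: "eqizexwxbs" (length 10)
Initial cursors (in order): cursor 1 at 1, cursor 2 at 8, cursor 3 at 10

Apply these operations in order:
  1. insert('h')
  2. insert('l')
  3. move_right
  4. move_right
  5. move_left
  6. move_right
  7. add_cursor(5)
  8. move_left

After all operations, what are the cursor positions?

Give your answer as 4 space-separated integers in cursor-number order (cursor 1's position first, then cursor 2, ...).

Answer: 4 13 15 4

Derivation:
After op 1 (insert('h')): buffer="ehqizexwxhbsh" (len 13), cursors c1@2 c2@10 c3@13, authorship .1.......2..3
After op 2 (insert('l')): buffer="ehlqizexwxhlbshl" (len 16), cursors c1@3 c2@12 c3@16, authorship .11.......22..33
After op 3 (move_right): buffer="ehlqizexwxhlbshl" (len 16), cursors c1@4 c2@13 c3@16, authorship .11.......22..33
After op 4 (move_right): buffer="ehlqizexwxhlbshl" (len 16), cursors c1@5 c2@14 c3@16, authorship .11.......22..33
After op 5 (move_left): buffer="ehlqizexwxhlbshl" (len 16), cursors c1@4 c2@13 c3@15, authorship .11.......22..33
After op 6 (move_right): buffer="ehlqizexwxhlbshl" (len 16), cursors c1@5 c2@14 c3@16, authorship .11.......22..33
After op 7 (add_cursor(5)): buffer="ehlqizexwxhlbshl" (len 16), cursors c1@5 c4@5 c2@14 c3@16, authorship .11.......22..33
After op 8 (move_left): buffer="ehlqizexwxhlbshl" (len 16), cursors c1@4 c4@4 c2@13 c3@15, authorship .11.......22..33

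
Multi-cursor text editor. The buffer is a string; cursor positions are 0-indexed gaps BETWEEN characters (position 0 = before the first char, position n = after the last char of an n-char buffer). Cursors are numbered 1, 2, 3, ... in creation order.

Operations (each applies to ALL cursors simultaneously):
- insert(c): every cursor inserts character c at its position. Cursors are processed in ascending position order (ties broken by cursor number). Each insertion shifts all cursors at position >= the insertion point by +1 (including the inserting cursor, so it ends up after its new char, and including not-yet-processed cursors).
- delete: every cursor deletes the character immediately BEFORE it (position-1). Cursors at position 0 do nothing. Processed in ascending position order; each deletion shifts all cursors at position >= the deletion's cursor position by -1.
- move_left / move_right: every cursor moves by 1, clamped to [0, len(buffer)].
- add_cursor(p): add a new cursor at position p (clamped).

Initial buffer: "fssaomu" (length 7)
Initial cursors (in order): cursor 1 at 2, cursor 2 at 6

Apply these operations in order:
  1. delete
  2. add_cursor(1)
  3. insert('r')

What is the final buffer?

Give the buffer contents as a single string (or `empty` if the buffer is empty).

Answer: frrsaoru

Derivation:
After op 1 (delete): buffer="fsaou" (len 5), cursors c1@1 c2@4, authorship .....
After op 2 (add_cursor(1)): buffer="fsaou" (len 5), cursors c1@1 c3@1 c2@4, authorship .....
After op 3 (insert('r')): buffer="frrsaoru" (len 8), cursors c1@3 c3@3 c2@7, authorship .13...2.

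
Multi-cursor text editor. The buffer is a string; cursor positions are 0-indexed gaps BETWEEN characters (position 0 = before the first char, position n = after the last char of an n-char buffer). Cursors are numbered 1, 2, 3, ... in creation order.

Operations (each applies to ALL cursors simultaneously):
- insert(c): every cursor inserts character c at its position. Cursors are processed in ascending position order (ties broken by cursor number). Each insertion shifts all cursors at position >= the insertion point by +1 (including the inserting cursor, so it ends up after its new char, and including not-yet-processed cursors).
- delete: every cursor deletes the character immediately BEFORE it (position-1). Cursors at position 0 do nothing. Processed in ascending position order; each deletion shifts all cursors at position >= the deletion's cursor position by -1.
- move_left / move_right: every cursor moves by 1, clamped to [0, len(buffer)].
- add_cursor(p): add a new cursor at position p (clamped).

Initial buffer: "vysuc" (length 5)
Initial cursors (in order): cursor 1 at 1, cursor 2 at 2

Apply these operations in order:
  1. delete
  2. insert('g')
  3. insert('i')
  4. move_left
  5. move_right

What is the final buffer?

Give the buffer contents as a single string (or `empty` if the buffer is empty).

After op 1 (delete): buffer="suc" (len 3), cursors c1@0 c2@0, authorship ...
After op 2 (insert('g')): buffer="ggsuc" (len 5), cursors c1@2 c2@2, authorship 12...
After op 3 (insert('i')): buffer="ggiisuc" (len 7), cursors c1@4 c2@4, authorship 1212...
After op 4 (move_left): buffer="ggiisuc" (len 7), cursors c1@3 c2@3, authorship 1212...
After op 5 (move_right): buffer="ggiisuc" (len 7), cursors c1@4 c2@4, authorship 1212...

Answer: ggiisuc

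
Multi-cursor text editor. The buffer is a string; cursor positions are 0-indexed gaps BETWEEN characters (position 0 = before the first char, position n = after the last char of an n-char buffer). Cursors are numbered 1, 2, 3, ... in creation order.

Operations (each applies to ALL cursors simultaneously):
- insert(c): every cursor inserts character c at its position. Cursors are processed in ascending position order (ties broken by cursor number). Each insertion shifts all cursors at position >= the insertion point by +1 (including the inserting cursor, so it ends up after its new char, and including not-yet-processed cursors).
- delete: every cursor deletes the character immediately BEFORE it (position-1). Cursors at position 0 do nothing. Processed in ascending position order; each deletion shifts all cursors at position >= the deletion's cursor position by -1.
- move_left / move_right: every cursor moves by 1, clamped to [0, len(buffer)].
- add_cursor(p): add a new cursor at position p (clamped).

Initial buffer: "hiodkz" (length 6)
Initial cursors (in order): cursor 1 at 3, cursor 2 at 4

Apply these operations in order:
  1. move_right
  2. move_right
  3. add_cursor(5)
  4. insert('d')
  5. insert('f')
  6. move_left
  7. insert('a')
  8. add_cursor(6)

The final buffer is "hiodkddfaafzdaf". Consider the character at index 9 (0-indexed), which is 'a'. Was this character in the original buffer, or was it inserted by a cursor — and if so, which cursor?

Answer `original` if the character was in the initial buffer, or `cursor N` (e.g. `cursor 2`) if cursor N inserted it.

Answer: cursor 3

Derivation:
After op 1 (move_right): buffer="hiodkz" (len 6), cursors c1@4 c2@5, authorship ......
After op 2 (move_right): buffer="hiodkz" (len 6), cursors c1@5 c2@6, authorship ......
After op 3 (add_cursor(5)): buffer="hiodkz" (len 6), cursors c1@5 c3@5 c2@6, authorship ......
After op 4 (insert('d')): buffer="hiodkddzd" (len 9), cursors c1@7 c3@7 c2@9, authorship .....13.2
After op 5 (insert('f')): buffer="hiodkddffzdf" (len 12), cursors c1@9 c3@9 c2@12, authorship .....1313.22
After op 6 (move_left): buffer="hiodkddffzdf" (len 12), cursors c1@8 c3@8 c2@11, authorship .....1313.22
After op 7 (insert('a')): buffer="hiodkddfaafzdaf" (len 15), cursors c1@10 c3@10 c2@14, authorship .....131133.222
After op 8 (add_cursor(6)): buffer="hiodkddfaafzdaf" (len 15), cursors c4@6 c1@10 c3@10 c2@14, authorship .....131133.222
Authorship (.=original, N=cursor N): . . . . . 1 3 1 1 3 3 . 2 2 2
Index 9: author = 3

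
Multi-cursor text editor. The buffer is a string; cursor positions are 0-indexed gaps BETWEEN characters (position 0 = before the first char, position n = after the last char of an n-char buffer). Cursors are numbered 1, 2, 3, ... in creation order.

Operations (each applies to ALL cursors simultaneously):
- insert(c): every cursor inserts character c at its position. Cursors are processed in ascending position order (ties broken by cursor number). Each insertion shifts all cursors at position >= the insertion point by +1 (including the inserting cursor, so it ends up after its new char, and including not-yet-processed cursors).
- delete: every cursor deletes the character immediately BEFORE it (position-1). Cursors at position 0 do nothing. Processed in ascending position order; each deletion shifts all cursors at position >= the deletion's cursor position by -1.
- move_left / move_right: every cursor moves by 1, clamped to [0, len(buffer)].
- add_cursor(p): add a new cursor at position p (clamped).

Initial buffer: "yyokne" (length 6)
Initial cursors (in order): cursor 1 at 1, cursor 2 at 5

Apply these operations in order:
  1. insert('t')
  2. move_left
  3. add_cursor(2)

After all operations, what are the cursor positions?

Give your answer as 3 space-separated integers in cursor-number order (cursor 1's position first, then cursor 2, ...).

After op 1 (insert('t')): buffer="ytyoknte" (len 8), cursors c1@2 c2@7, authorship .1....2.
After op 2 (move_left): buffer="ytyoknte" (len 8), cursors c1@1 c2@6, authorship .1....2.
After op 3 (add_cursor(2)): buffer="ytyoknte" (len 8), cursors c1@1 c3@2 c2@6, authorship .1....2.

Answer: 1 6 2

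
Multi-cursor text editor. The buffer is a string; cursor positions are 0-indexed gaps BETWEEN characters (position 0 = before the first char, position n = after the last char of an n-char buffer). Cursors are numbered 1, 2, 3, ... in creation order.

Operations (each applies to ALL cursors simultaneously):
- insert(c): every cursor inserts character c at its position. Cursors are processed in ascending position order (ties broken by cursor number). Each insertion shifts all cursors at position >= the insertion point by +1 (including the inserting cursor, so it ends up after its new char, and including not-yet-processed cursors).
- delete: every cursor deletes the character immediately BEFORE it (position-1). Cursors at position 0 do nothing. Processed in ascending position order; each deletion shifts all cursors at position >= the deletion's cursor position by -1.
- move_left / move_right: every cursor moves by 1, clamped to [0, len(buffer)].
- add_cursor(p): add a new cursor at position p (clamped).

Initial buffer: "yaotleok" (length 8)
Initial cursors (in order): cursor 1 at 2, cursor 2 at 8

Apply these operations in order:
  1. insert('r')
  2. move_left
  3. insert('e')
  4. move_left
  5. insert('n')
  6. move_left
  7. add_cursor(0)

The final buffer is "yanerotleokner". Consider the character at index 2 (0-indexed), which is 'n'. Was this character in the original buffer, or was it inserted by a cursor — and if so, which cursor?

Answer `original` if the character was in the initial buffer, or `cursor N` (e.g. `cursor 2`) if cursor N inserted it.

After op 1 (insert('r')): buffer="yarotleokr" (len 10), cursors c1@3 c2@10, authorship ..1......2
After op 2 (move_left): buffer="yarotleokr" (len 10), cursors c1@2 c2@9, authorship ..1......2
After op 3 (insert('e')): buffer="yaerotleoker" (len 12), cursors c1@3 c2@11, authorship ..11......22
After op 4 (move_left): buffer="yaerotleoker" (len 12), cursors c1@2 c2@10, authorship ..11......22
After op 5 (insert('n')): buffer="yanerotleokner" (len 14), cursors c1@3 c2@12, authorship ..111......222
After op 6 (move_left): buffer="yanerotleokner" (len 14), cursors c1@2 c2@11, authorship ..111......222
After op 7 (add_cursor(0)): buffer="yanerotleokner" (len 14), cursors c3@0 c1@2 c2@11, authorship ..111......222
Authorship (.=original, N=cursor N): . . 1 1 1 . . . . . . 2 2 2
Index 2: author = 1

Answer: cursor 1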